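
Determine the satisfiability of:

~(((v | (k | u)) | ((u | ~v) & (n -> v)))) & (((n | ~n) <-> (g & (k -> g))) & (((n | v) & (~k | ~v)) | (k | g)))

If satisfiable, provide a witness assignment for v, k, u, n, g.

v = False, k = False, u = False, n = True, g = True

  ~(((v | (k | u)) | ((u | ~v) & (n -> v)))) = True
    (v | (k | u)) | ((u | ~v) & (n -> v)) = False
      v | (k | u) = False
        k | u = False
      (u | ~v) & (n -> v) = False
        u | ~v = True
          ~v = True
        n -> v = False
  ((n | ~n) <-> (g & (k -> g))) & (((n | v) & (~k | ~v)) | (k | g)) = True
    (n | ~n) <-> (g & (k -> g)) = True
      n | ~n = True
        ~n = False
      g & (k -> g) = True
        k -> g = True
    ((n | v) & (~k | ~v)) | (k | g) = True
      (n | v) & (~k | ~v) = True
        n | v = True
        ~k | ~v = True
          ~k = True
          ~v = True
      k | g = True
Both conjuncts True, so the formula holds.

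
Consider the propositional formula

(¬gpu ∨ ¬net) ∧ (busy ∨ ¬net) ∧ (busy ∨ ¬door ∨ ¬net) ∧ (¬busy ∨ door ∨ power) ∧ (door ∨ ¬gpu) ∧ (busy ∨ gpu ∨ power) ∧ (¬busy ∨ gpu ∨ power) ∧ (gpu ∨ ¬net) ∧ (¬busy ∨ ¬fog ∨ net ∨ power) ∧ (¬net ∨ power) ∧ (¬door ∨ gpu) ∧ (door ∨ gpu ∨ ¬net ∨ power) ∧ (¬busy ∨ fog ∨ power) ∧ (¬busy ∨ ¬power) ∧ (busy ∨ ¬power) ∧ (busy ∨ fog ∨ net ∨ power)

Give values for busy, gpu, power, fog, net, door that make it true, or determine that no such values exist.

Set busy = False.
  then (busy ∨ ¬net) forces net = False.
  then (busy ∨ ¬power) forces power = False.
  then (busy ∨ fog ∨ net ∨ power) forces fog = True.
  then (busy ∨ gpu ∨ power) forces gpu = True.
  then (door ∨ ¬gpu) forces door = True.
All clauses satisfied.

busy = False, gpu = True, power = False, fog = True, net = False, door = True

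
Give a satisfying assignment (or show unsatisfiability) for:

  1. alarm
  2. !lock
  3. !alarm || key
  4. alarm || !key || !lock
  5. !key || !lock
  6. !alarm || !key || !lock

Unit clause (alarm) forces alarm = True.
Unit clause (!lock) forces lock = False.
In (!alarm || key) only key is left, so key = True.
Check each clause:
  (alarm): alarm holds.
  (!lock): !lock holds.
  (!alarm || key): key holds.
  (alarm || !key || !lock): alarm holds.
  (!key || !lock): !lock holds.
  (!alarm || !key || !lock): !lock holds.
All clauses satisfied.

alarm: True, key: True, lock: False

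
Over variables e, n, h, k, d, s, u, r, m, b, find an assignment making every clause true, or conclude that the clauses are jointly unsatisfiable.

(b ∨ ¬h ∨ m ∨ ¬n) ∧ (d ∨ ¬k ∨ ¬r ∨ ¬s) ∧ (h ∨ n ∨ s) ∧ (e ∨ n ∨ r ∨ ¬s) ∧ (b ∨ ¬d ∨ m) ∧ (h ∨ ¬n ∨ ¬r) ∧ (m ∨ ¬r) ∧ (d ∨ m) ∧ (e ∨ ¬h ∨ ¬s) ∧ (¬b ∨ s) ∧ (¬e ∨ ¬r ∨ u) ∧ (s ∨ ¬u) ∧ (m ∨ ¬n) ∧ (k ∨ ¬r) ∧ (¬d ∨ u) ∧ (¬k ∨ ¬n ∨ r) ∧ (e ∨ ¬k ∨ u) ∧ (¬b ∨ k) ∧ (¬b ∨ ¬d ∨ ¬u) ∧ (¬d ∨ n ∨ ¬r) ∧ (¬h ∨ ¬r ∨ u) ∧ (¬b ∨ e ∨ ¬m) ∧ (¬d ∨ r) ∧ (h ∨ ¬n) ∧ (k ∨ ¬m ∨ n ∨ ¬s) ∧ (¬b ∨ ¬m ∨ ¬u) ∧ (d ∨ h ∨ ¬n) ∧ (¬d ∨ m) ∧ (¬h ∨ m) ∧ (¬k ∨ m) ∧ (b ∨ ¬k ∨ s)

e = True; n = False; h = True; k = True; d = False; s = True; u = True; r = False; m = True; b = False

Set e = True.
Set n = False.
Set h = True.
  then (¬h ∨ m) forces m = True.
Set k = True.
Set d = False.
Try s = False:
  (¬b ∨ s) forces b = False.
  clause (b ∨ ¬k ∨ s) is falsified — backtrack.
So s = True.
  then (d ∨ ¬k ∨ ¬r ∨ ¬s) forces r = False.
Set u = True.
  then (¬b ∨ ¬m ∨ ¬u) forces b = False.
All clauses satisfied.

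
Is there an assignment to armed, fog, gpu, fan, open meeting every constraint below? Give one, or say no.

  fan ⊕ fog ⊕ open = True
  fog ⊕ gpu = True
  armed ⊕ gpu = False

armed = False; fog = True; gpu = False; fan = True; open = True

fan ⊕ fog ⊕ open = T ⊕ T ⊕ T = True ✓
fog ⊕ gpu = T ⊕ F = True ✓
armed ⊕ gpu = F ⊕ F = False ✓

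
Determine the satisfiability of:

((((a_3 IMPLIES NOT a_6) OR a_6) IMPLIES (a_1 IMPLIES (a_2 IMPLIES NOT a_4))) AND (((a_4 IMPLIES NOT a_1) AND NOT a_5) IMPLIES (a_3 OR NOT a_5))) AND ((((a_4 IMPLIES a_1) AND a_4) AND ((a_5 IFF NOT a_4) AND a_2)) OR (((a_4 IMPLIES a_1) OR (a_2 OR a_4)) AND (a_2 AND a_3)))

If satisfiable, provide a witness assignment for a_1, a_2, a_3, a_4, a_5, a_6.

a_1 = True, a_2 = True, a_3 = True, a_4 = False, a_5 = True, a_6 = True

  (((a_3 IMPLIES NOT a_6) OR a_6) IMPLIES (a_1 IMPLIES (a_2 IMPLIES NOT a_4))) AND (((a_4 IMPLIES NOT a_1) AND NOT a_5) IMPLIES (a_3 OR NOT a_5)) = True
    ((a_3 IMPLIES NOT a_6) OR a_6) IMPLIES (a_1 IMPLIES (a_2 IMPLIES NOT a_4)) = True
      (a_3 IMPLIES NOT a_6) OR a_6 = True
        a_3 IMPLIES NOT a_6 = False
          NOT a_6 = False
      a_1 IMPLIES (a_2 IMPLIES NOT a_4) = True
        a_2 IMPLIES NOT a_4 = True
          NOT a_4 = True
    ((a_4 IMPLIES NOT a_1) AND NOT a_5) IMPLIES (a_3 OR NOT a_5) = True
      (a_4 IMPLIES NOT a_1) AND NOT a_5 = False
        a_4 IMPLIES NOT a_1 = True
          NOT a_1 = False
        NOT a_5 = False
      a_3 OR NOT a_5 = True
        NOT a_5 = False
  (((a_4 IMPLIES a_1) AND a_4) AND ((a_5 IFF NOT a_4) AND a_2)) OR (((a_4 IMPLIES a_1) OR (a_2 OR a_4)) AND (a_2 AND a_3)) = True
    ((a_4 IMPLIES a_1) AND a_4) AND ((a_5 IFF NOT a_4) AND a_2) = False
      (a_4 IMPLIES a_1) AND a_4 = False
        a_4 IMPLIES a_1 = True
      (a_5 IFF NOT a_4) AND a_2 = True
        a_5 IFF NOT a_4 = True
          NOT a_4 = True
    ((a_4 IMPLIES a_1) OR (a_2 OR a_4)) AND (a_2 AND a_3) = True
      (a_4 IMPLIES a_1) OR (a_2 OR a_4) = True
        a_4 IMPLIES a_1 = True
        a_2 OR a_4 = True
      a_2 AND a_3 = True
Both conjuncts True, so the formula holds.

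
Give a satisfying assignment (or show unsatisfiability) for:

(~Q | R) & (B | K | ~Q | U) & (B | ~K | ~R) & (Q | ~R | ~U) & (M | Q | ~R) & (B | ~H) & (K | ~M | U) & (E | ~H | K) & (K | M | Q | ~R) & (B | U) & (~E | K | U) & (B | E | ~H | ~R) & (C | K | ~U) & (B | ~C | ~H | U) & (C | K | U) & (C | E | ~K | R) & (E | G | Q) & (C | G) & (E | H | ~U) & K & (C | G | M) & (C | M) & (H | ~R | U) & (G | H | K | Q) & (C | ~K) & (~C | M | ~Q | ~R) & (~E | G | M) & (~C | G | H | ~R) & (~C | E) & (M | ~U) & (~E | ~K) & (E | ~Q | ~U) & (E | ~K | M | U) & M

Case K = True:
  (C | ~K) forces C = True.
  (~C | E) forces E = True.
  Clause (~E | ~K) is falsified — contradiction.
Case K = False:
  Clause (K) is falsified — contradiction.
Both cases fail, so the formula is unsatisfiable.

The formula is unsatisfiable.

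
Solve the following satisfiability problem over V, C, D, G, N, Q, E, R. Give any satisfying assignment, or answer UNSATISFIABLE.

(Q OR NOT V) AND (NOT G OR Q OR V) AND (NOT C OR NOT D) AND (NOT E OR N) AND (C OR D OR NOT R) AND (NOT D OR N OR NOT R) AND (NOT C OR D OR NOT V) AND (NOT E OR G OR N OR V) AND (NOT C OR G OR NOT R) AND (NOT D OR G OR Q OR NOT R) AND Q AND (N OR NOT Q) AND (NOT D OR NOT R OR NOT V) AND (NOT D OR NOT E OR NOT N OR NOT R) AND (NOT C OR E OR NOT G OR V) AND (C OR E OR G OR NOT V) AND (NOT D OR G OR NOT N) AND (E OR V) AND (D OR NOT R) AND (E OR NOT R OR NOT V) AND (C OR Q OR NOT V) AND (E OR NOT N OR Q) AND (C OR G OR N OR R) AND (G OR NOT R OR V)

V=T, C=F, D=F, G=T, N=T, Q=T, E=T, R=F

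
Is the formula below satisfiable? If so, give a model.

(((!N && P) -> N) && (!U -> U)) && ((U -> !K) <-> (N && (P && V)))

K = True; P = False; V = True; U = True; N = True

  ((!N && P) -> N) && (!U -> U) = True
    (!N && P) -> N = True
      !N && P = False
        !N = False
    !U -> U = True
      !U = False
  (U -> !K) <-> (N && (P && V)) = True
    U -> !K = False
      !K = False
    N && (P && V) = False
      P && V = False
Both conjuncts True, so the formula holds.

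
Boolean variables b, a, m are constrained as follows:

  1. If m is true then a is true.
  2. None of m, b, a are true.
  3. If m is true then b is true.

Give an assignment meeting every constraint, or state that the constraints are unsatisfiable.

b = False, a = False, m = False

  (1) m=F ⇒ a: vacuous ✓
  (2) {m, b, a}: 0 true — none ✓
  (3) m=F ⇒ b: vacuous ✓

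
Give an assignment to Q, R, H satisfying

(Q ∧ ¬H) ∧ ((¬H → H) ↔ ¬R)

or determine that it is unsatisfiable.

Q: True; R: True; H: False

  Q ∧ ¬H = True
    ¬H = True
  (¬H → H) ↔ ¬R = True
    ¬H → H = False
      ¬H = True
    ¬R = False
Both conjuncts True, so the formula holds.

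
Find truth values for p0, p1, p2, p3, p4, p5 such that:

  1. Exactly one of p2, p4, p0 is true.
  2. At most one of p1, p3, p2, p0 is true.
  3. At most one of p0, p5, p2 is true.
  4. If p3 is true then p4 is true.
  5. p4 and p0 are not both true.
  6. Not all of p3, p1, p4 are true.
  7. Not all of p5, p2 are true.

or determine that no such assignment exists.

p0=F; p1=F; p2=F; p3=T; p4=T; p5=T

  (1) {p2, p4, p0}: 1 true — exactly one ✓
  (2) {p1, p3, p2, p0}: 1 true — at most one ✓
  (3) {p0, p5, p2}: 1 true — at most one ✓
  (4) p3=T ⇒ p4: T ✓
  (5) p4=T, p0=F — not both ✓
  (6) {p3, p1, p4}: 2/3 true — not all ✓
  (7) {p5, p2}: 1/2 true — not all ✓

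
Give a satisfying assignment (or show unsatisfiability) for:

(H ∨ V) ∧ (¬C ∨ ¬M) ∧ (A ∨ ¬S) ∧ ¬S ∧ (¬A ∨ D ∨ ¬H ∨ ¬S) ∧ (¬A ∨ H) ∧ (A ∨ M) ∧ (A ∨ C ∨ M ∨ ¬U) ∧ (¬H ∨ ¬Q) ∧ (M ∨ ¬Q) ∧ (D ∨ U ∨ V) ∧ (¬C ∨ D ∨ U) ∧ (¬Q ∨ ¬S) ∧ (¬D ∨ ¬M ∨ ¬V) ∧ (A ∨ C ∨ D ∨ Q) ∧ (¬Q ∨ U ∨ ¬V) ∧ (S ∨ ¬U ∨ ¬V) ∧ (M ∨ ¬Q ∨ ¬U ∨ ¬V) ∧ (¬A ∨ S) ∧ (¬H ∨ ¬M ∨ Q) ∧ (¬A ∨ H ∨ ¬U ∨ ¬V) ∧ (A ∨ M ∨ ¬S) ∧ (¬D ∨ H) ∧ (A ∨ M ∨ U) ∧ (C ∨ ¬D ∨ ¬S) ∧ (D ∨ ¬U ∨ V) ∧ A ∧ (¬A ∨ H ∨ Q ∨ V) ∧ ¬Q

Case A = True:
  (¬S) forces S = False.
  Clause (¬A ∨ S) is falsified — contradiction.
Case A = False:
  Clause (A) is falsified — contradiction.
Both cases fail, so the formula is unsatisfiable.

Unsatisfiable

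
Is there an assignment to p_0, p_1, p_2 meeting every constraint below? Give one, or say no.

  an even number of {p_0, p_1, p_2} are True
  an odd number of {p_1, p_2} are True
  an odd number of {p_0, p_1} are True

p_0: True; p_1: False; p_2: True

{p_0, p_1, p_2}: 2 true → even ✓
{p_1, p_2}: 1 true → odd ✓
{p_0, p_1}: 1 true → odd ✓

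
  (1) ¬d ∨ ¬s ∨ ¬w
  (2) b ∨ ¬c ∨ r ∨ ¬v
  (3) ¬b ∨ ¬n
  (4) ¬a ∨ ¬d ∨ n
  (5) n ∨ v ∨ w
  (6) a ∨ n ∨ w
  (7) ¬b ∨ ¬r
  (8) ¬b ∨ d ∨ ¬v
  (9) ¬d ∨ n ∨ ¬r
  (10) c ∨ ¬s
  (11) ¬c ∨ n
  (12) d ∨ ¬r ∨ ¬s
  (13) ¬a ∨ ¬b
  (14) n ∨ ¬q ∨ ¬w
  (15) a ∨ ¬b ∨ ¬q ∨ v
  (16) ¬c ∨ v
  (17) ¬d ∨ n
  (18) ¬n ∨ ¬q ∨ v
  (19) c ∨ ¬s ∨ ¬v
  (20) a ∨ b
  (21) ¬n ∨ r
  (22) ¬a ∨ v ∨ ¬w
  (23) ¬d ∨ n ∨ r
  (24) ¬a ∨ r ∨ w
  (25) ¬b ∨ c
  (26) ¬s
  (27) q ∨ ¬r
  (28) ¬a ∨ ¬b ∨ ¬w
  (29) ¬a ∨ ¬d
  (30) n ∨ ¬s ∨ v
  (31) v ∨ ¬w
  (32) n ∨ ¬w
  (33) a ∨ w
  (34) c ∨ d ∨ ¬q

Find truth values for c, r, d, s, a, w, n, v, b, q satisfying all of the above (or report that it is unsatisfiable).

Unit clause (¬s) forces s = False.
Set c = True.
  then (¬c ∨ n) forces n = True.
  then (¬c ∨ v) forces v = True.
  then (¬n ∨ r) forces r = True.
  then (q ∨ ¬r) forces q = True.
  then (¬b ∨ ¬n) forces b = False.
  then (a ∨ b) forces a = True.
  then (¬a ∨ ¬d) forces d = False.
Set w = False.
All clauses satisfied.

c = True, r = True, d = False, s = False, a = True, w = False, n = True, v = True, b = False, q = True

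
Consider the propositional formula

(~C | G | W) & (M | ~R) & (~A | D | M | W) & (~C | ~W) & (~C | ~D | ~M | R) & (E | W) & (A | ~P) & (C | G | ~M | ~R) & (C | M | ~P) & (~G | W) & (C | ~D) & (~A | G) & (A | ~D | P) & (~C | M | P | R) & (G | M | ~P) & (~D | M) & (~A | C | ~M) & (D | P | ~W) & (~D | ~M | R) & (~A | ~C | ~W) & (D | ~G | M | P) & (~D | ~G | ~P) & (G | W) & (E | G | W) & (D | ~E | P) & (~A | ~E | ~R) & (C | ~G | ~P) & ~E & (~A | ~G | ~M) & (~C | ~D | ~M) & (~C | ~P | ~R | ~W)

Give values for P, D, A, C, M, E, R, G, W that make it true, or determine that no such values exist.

Case E = True:
  Clause (~E) is falsified — contradiction.
Case E = False:
  (E | W) forces W = True.
  (~C | ~W) forces C = False.
  (C | ~D) forces D = False.
  (D | P | ~W) forces P = True.
  (A | ~P) forces A = True.
  (C | M | ~P) forces M = True.
  Clause (~A | C | ~M) is falsified — contradiction.
Both cases fail, so the formula is unsatisfiable.

No satisfying assignment exists.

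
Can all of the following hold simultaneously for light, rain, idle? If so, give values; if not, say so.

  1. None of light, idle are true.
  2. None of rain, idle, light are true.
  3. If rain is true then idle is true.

light = False, rain = False, idle = False

  (1) {light, idle}: 0 true — none ✓
  (2) {rain, idle, light}: 0 true — none ✓
  (3) rain=F ⇒ idle: vacuous ✓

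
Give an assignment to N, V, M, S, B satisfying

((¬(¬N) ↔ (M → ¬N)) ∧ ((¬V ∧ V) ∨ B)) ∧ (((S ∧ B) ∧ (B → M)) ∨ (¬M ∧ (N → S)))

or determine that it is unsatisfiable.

N = True, V = True, M = False, S = True, B = True

  (¬(¬N) ↔ (M → ¬N)) ∧ ((¬V ∧ V) ∨ B) = True
    ¬(¬N) ↔ (M → ¬N) = True
      ¬(¬N) = True
        ¬N = False
      M → ¬N = True
        ¬N = False
    (¬V ∧ V) ∨ B = True
      ¬V ∧ V = False
        ¬V = False
  ((S ∧ B) ∧ (B → M)) ∨ (¬M ∧ (N → S)) = True
    (S ∧ B) ∧ (B → M) = False
      S ∧ B = True
      B → M = False
    ¬M ∧ (N → S) = True
      ¬M = True
      N → S = True
Both conjuncts True, so the formula holds.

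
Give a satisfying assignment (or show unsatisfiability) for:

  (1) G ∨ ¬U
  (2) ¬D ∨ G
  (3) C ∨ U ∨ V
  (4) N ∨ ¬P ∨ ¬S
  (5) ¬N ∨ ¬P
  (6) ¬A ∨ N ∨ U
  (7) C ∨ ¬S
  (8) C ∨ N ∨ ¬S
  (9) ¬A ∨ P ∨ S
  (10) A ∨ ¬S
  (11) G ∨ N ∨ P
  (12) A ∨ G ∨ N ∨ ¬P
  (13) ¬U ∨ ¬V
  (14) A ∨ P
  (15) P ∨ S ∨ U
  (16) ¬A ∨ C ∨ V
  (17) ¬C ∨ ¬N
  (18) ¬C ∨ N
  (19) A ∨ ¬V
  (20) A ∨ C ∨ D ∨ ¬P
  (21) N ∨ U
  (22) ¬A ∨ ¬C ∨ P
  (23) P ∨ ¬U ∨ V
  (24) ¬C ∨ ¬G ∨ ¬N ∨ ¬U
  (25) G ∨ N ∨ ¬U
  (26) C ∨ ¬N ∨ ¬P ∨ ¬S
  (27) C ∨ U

Try S = True:
  (C ∨ ¬S) forces C = True.
  (A ∨ ¬S) forces A = True.
  (¬C ∨ ¬N) forces N = False.
  clause (¬C ∨ N) is falsified — backtrack.
So S = False.
Set U = True.
  then (G ∨ ¬U) forces G = True.
  then (¬U ∨ ¬V) forces V = False.
  then (P ∨ ¬U ∨ V) forces P = True.
  then (¬N ∨ ¬P) forces N = False.
  then (¬C ∨ N) forces C = False.
  then (¬A ∨ C ∨ V) forces A = False.
  then (A ∨ C ∨ D ∨ ¬P) forces D = True.
All clauses satisfied.

S = False, U = True, P = True, D = True, V = False, G = True, A = False, C = False, N = False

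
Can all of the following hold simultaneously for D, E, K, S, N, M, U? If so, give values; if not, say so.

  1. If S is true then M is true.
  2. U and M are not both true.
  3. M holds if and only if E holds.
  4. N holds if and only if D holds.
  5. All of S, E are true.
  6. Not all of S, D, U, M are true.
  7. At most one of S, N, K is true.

D = False, E = True, K = False, S = True, N = False, M = True, U = False

  (1) S=T ⇒ M: T ✓
  (2) U=F, M=T — not both ✓
  (3) M=T, E=T — same ✓
  (4) N=F, D=F — same ✓
  (5) {S, E}: all 2 true ✓
  (6) {S, D, U, M}: 2/4 true — not all ✓
  (7) {S, N, K}: 1 true — at most one ✓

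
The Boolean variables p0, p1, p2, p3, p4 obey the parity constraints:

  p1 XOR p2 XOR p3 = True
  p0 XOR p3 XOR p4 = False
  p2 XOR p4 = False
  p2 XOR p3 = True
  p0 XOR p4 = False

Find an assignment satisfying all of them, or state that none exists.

p0=T, p1=F, p2=T, p3=F, p4=T

p1 XOR p2 XOR p3 = F XOR T XOR F = True ✓
p0 XOR p3 XOR p4 = T XOR F XOR T = False ✓
p2 XOR p4 = T XOR T = False ✓
p2 XOR p3 = T XOR F = True ✓
p0 XOR p4 = T XOR T = False ✓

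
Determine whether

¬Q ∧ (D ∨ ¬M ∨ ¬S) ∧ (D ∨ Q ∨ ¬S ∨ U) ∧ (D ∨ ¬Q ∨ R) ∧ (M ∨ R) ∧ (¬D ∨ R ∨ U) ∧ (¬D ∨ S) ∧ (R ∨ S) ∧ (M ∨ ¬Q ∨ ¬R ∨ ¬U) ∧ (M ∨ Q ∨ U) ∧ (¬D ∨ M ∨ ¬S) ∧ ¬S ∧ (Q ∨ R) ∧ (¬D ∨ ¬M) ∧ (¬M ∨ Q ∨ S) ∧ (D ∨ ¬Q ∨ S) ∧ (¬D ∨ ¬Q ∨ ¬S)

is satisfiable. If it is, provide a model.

Unit clause (¬Q) forces Q = False.
Unit clause (¬S) forces S = False.
In (Q ∨ R) only R is left, so R = True.
In (¬M ∨ Q ∨ S) only ¬M is left, so M = False.
In (¬D ∨ S) only ¬D is left, so D = False.
In (M ∨ Q ∨ U) only U is left, so U = True.
All clauses satisfied.

S: False; Q: False; R: True; M: False; U: True; D: False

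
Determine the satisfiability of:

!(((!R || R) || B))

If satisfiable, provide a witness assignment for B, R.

The formula is unsatisfiable.

Case R = True: the formula becomes !((True || B)) = False.
Case R = False: the formula becomes !((True || B)) = False.
Both cases fail — unsatisfiable.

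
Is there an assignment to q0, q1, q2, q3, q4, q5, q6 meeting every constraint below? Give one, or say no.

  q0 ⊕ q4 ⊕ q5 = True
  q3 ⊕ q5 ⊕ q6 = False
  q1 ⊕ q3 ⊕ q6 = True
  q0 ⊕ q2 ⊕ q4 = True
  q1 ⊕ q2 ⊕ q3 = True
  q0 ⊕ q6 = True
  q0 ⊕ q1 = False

q0: False, q1: False, q2: True, q3: False, q4: False, q5: True, q6: True

q0 ⊕ q4 ⊕ q5 = F ⊕ F ⊕ T = True ✓
q3 ⊕ q5 ⊕ q6 = F ⊕ T ⊕ T = False ✓
q1 ⊕ q3 ⊕ q6 = F ⊕ F ⊕ T = True ✓
q0 ⊕ q2 ⊕ q4 = F ⊕ T ⊕ F = True ✓
q1 ⊕ q2 ⊕ q3 = F ⊕ T ⊕ F = True ✓
q0 ⊕ q6 = F ⊕ T = True ✓
q0 ⊕ q1 = F ⊕ F = False ✓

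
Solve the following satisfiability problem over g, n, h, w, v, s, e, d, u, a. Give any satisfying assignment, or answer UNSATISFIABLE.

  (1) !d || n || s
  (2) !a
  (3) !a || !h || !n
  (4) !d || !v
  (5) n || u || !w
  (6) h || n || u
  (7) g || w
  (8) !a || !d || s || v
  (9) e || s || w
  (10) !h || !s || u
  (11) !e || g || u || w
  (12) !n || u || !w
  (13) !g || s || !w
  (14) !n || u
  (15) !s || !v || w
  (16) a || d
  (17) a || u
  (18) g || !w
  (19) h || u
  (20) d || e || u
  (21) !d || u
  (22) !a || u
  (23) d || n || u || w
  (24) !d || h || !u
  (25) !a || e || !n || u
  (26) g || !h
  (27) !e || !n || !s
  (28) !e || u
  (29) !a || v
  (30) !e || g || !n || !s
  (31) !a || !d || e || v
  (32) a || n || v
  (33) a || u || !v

g = True, n = True, h = True, w = True, v = False, s = True, e = False, d = True, u = True, a = False

Unit clause (!a) forces a = False.
In (a || d) only d is left, so d = True.
In (a || u) only u is left, so u = True.
In (!d || h || !u) only h is left, so h = True.
In (g || !h) only g is left, so g = True.
In (!d || !v) only !v is left, so v = False.
In (a || n || v) only n is left, so n = True.
Set w = True.
  then (!g || s || !w) forces s = True.
  then (!e || !n || !s) forces e = False.
All clauses satisfied.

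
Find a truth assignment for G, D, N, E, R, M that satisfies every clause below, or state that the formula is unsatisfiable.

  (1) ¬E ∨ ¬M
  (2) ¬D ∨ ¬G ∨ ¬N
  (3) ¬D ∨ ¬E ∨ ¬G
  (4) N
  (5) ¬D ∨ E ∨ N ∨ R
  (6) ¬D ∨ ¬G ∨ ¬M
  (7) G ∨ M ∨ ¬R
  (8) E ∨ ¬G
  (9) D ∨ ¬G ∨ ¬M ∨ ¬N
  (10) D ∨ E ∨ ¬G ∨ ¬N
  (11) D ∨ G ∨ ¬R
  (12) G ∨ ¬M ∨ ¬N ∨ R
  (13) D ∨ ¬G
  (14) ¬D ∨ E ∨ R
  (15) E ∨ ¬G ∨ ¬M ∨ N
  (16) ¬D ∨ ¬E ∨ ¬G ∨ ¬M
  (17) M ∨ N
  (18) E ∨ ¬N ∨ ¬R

G = False, D = False, N = True, E = True, R = False, M = False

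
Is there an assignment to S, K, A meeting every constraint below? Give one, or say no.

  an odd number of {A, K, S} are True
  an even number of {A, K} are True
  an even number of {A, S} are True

S=T, K=T, A=T

{A, K, S}: 3 true → odd ✓
{A, K}: 2 true → even ✓
{A, S}: 2 true → even ✓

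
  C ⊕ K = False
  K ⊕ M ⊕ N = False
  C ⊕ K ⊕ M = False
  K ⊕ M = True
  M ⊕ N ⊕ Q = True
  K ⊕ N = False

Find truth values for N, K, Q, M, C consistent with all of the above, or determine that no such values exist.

N = True, K = True, Q = False, M = False, C = True

C ⊕ K = T ⊕ T = False ✓
K ⊕ M ⊕ N = T ⊕ F ⊕ T = False ✓
C ⊕ K ⊕ M = T ⊕ T ⊕ F = False ✓
K ⊕ M = T ⊕ F = True ✓
M ⊕ N ⊕ Q = F ⊕ T ⊕ F = True ✓
K ⊕ N = T ⊕ T = False ✓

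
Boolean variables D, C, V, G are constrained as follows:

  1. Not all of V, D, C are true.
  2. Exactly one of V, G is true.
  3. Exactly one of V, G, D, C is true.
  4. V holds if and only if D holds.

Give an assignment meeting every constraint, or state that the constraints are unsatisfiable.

D = False, C = False, V = False, G = True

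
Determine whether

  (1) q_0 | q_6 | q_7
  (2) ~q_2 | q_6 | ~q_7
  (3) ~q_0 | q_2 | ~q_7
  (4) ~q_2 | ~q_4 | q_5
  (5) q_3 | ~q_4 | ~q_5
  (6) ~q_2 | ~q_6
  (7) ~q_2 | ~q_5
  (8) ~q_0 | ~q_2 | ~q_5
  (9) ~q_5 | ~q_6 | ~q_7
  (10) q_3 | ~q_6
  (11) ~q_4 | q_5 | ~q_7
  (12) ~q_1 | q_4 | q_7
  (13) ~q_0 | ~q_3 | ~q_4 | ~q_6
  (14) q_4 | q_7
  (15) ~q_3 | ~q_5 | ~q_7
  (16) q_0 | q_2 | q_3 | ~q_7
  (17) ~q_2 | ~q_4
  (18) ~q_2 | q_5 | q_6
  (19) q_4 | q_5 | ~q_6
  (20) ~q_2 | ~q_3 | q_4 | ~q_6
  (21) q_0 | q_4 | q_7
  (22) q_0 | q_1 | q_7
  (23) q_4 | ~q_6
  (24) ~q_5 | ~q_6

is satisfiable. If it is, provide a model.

q_0=T, q_1=T, q_2=F, q_3=T, q_4=T, q_5=F, q_6=F, q_7=F

Set q_0 = True.
Set q_1 = True.
Try q_2 = True:
  (~q_2 | ~q_6) forces q_6 = False.
  (~q_2 | q_6 | ~q_7) forces q_7 = False.
  (~q_2 | ~q_5) forces q_5 = False.
  clause (~q_2 | q_5 | q_6) is falsified — backtrack.
So q_2 = False.
  then (~q_0 | q_2 | ~q_7) forces q_7 = False.
  then (~q_1 | q_4 | q_7) forces q_4 = True.
Set q_3 = True.
  then (~q_0 | ~q_3 | ~q_4 | ~q_6) forces q_6 = False.
Set q_5 = False.
All clauses satisfied.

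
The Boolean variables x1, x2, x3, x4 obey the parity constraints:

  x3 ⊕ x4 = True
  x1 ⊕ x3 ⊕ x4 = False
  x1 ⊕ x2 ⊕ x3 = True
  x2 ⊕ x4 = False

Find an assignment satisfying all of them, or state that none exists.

Adding constraints 2, 3, 4 mod 2: every variable appears an even number of times on the left, so the left side is 0.
But the right sides sum to 1 (mod 2). 0 ≠ 1 — the system is inconsistent.

Unsatisfiable — no assignment works.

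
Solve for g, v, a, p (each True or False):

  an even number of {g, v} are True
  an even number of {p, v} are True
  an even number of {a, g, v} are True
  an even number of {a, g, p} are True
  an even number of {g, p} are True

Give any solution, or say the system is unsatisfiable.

g=T, v=T, a=F, p=T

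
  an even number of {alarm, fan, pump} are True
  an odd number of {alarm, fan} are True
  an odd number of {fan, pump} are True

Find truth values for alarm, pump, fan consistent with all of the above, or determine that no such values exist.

alarm=T, pump=T, fan=F

{alarm, fan, pump}: 2 true → even ✓
{alarm, fan}: 1 true → odd ✓
{fan, pump}: 1 true → odd ✓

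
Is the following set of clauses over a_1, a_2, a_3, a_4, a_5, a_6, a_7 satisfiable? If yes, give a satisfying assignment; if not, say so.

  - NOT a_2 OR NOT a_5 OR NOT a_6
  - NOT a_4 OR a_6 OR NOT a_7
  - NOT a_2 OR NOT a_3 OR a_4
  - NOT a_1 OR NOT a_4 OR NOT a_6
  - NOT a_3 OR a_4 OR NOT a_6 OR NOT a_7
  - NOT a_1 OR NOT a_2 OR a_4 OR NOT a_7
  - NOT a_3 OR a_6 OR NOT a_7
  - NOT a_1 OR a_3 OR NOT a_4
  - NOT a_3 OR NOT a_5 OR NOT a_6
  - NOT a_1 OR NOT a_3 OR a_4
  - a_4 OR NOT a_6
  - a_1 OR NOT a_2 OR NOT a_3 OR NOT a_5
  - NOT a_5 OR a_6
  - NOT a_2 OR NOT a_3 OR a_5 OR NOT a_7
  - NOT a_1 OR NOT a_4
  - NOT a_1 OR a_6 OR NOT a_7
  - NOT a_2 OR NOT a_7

a_1: False, a_2: False, a_3: False, a_4: True, a_5: True, a_6: True, a_7: False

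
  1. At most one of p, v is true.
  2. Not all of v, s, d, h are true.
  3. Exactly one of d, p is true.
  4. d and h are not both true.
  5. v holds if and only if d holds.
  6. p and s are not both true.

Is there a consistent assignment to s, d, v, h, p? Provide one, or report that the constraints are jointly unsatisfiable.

s: False, d: False, v: False, h: False, p: True

  (1) {p, v}: 1 true — at most one ✓
  (2) {v, s, d, h}: 0/4 true — not all ✓
  (3) {d, p}: 1 true — exactly one ✓
  (4) d=F, h=F — not both ✓
  (5) v=F, d=F — same ✓
  (6) p=T, s=F — not both ✓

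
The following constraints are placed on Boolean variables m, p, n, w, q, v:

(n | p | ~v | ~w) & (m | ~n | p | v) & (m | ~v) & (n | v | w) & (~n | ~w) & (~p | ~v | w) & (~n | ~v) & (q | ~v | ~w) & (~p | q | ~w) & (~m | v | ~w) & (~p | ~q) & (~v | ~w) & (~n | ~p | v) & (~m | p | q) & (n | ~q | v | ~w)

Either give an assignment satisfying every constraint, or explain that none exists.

Set m = True.
Try p = True:
  (~p | ~q) forces q = False.
  (~p | q | ~w) forces w = False.
  (~p | ~v | w) forces v = False.
  (n | v | w) forces n = True.
  clause (~n | ~p | v) is falsified — backtrack.
So p = False.
  then (~m | p | q) forces q = True.
Set n = False.
Set w = False.
  then (n | v | w) forces v = True.
All clauses satisfied.

m: True, p: False, n: False, w: False, q: True, v: True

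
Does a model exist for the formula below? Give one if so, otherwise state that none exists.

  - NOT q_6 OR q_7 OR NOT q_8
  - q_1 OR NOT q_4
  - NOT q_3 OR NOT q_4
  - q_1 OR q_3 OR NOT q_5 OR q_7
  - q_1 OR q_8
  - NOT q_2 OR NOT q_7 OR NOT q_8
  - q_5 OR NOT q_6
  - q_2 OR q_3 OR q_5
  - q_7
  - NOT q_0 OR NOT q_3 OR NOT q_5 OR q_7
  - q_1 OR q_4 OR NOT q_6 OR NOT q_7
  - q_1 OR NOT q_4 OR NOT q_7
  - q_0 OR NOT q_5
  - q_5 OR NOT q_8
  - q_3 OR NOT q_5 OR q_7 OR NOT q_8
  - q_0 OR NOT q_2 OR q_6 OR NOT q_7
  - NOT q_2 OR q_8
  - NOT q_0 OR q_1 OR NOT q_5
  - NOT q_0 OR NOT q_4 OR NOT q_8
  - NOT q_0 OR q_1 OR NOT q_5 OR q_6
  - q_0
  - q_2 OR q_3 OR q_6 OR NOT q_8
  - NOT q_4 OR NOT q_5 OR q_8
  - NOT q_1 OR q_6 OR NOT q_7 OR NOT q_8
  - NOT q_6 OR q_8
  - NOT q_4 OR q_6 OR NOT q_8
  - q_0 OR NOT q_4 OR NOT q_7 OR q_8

Unit clause (q_7) forces q_7 = True.
Unit clause (q_0) forces q_0 = True.
Set q_1 = True.
Try q_2 = True:
  (NOT q_2 OR NOT q_7 OR NOT q_8) forces q_8 = False.
  clause (NOT q_2 OR q_8) is falsified — backtrack.
So q_2 = False.
Set q_3 = False.
  then (q_2 OR q_3 OR q_5) forces q_5 = True.
Try q_4 = True:
  (NOT q_0 OR NOT q_4 OR NOT q_8) forces q_8 = False.
  clause (NOT q_4 OR NOT q_5 OR q_8) is falsified — backtrack.
So q_4 = False.
Set q_6 = True.
  then (NOT q_6 OR q_8) forces q_8 = True.
All clauses satisfied.

q_0: True, q_1: True, q_2: False, q_3: False, q_4: False, q_5: True, q_6: True, q_7: True, q_8: True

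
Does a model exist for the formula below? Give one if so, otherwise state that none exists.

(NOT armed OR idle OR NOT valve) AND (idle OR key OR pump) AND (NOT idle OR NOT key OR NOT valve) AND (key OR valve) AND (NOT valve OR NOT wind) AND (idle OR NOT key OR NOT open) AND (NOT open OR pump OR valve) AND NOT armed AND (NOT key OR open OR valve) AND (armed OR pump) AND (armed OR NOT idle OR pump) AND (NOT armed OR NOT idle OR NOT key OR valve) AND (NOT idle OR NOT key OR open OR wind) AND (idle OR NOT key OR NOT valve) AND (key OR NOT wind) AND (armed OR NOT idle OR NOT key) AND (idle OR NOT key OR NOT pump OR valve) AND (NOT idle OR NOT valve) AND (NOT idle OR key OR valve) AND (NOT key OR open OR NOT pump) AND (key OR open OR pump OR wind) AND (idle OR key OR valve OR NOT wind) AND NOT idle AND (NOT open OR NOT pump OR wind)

Unit clause (NOT armed) forces armed = False.
In (armed OR pump) only pump is left, so pump = True.
Unit clause (NOT idle) forces idle = False.
Try key = True:
  (idle OR NOT key OR NOT open) forces open = False.
  clause (NOT key OR open OR NOT pump) is falsified — backtrack.
So key = False.
  then (key OR valve) forces valve = True.
  then (NOT valve OR NOT wind) forces wind = False.
  then (NOT open OR NOT pump OR wind) forces open = False.
All clauses satisfied.

key = False, open = False, pump = True, valve = True, wind = False, idle = False, armed = False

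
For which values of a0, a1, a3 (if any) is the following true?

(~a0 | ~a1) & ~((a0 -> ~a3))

a0=T; a1=F; a3=T

  ~a0 | ~a1 = True
    ~a0 = False
    ~a1 = True
  ~((a0 -> ~a3)) = True
    a0 -> ~a3 = False
      ~a3 = False
Both conjuncts True, so the formula holds.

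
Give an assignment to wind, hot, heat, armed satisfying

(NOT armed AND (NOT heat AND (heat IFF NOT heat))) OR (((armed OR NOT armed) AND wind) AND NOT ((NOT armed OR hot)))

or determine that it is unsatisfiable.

wind=T; hot=F; heat=F; armed=T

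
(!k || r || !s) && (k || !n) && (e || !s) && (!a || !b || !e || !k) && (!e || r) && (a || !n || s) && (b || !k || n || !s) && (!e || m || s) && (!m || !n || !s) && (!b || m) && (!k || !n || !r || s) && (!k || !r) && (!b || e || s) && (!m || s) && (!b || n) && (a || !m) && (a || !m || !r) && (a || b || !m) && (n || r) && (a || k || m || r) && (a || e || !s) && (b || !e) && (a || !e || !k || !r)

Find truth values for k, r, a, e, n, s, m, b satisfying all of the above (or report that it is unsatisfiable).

k: False; r: True; a: False; e: False; n: False; s: False; m: False; b: False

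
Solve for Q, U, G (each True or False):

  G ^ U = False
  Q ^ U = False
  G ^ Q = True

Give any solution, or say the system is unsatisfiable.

No satisfying assignment exists.

Adding constraints 1, 2, 3 mod 2: every variable appears an even number of times on the left, so the left side is 0.
But the right sides sum to 1 (mod 2). 0 ≠ 1 — the system is inconsistent.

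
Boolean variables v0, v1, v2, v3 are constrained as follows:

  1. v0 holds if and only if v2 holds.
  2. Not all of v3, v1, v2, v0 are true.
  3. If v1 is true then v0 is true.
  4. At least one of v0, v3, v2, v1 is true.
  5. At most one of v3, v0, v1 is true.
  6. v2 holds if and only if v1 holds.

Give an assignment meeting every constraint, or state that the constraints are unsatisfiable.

v0=F, v1=F, v2=F, v3=T

  (1) v0=F, v2=F — same ✓
  (2) {v3, v1, v2, v0}: 1/4 true — not all ✓
  (3) v1=F ⇒ v0: vacuous ✓
  (4) {v0, v3, v2, v1}: 1 true — at least one ✓
  (5) {v3, v0, v1}: 1 true — at most one ✓
  (6) v2=F, v1=F — same ✓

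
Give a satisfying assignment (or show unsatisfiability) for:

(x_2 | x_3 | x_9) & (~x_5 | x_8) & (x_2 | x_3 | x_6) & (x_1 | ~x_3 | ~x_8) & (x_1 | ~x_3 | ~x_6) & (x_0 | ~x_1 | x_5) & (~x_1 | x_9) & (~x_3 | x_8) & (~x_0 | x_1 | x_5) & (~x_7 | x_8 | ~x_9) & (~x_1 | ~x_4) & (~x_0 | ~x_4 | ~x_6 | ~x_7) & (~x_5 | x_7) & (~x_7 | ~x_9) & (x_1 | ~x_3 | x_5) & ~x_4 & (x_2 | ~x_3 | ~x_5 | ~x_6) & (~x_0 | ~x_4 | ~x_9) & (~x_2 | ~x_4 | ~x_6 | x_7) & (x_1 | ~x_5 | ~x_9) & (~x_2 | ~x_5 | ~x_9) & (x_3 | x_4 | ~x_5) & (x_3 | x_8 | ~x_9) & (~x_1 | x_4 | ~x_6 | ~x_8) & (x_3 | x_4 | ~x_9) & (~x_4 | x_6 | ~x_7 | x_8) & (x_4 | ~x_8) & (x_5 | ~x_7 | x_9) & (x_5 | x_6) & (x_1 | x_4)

UNSATISFIABLE

Case x_4 = True:
  Clause (~x_4) is falsified — contradiction.
Case x_4 = False:
  (x_4 | ~x_8) forces x_8 = False.
  (~x_5 | x_8) forces x_5 = False.
  (~x_3 | x_8) forces x_3 = False.
  (x_3 | x_8 | ~x_9) forces x_9 = False.
  (x_2 | x_3 | x_9) forces x_2 = True.
  (~x_1 | x_9) forces x_1 = False.
  Clause (x_1 | x_4) is falsified — contradiction.
Both cases fail, so the formula is unsatisfiable.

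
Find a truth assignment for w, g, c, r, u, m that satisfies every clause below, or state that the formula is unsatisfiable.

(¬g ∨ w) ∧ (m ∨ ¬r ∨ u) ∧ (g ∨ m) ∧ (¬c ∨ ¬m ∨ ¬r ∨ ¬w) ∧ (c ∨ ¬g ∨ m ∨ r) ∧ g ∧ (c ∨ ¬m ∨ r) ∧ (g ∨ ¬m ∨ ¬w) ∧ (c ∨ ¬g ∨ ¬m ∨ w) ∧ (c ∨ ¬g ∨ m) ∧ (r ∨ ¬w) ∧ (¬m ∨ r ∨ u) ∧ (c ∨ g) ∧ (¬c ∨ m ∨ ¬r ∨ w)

w: True; g: True; c: False; r: True; u: True; m: True

Unit clause (g) forces g = True.
In (¬g ∨ w) only w is left, so w = True.
In (r ∨ ¬w) only r is left, so r = True.
Set c = False.
  then (c ∨ ¬g ∨ m) forces m = True.
Set u = True.
All clauses satisfied.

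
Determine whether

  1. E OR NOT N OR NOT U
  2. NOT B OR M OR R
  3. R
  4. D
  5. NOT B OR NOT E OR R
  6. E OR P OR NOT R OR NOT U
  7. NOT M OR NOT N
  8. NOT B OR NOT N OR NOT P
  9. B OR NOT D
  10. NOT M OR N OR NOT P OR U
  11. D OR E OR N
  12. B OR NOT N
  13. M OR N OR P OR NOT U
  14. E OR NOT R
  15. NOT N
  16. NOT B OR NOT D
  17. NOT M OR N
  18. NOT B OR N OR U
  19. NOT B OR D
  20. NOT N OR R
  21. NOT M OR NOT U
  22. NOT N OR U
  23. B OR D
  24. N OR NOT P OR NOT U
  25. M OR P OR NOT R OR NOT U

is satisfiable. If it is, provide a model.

Case R = True:
  (D) forces D = True.
  (B OR NOT D) forces B = True.
  Clause (NOT B OR NOT D) is falsified — contradiction.
Case R = False:
  Clause (R) is falsified — contradiction.
Both cases fail, so the formula is unsatisfiable.

The formula is unsatisfiable.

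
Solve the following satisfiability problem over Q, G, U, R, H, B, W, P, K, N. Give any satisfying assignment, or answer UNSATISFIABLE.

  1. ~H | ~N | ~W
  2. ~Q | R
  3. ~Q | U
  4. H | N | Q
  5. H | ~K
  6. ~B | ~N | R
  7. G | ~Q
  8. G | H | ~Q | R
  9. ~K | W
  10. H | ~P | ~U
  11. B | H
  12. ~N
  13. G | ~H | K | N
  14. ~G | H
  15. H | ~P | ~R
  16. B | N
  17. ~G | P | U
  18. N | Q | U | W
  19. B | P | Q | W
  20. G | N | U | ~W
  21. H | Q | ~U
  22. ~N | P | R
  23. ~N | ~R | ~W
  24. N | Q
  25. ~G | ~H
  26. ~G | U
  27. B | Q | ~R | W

Case G = True:
  (~N) forces N = False.
  (~G | H) forces H = True.
  Clause (~G | ~H) is falsified — contradiction.
Case G = False:
  (G | ~Q) forces Q = False.
  (~N) forces N = False.
  Clause (N | Q) is falsified — contradiction.
Both cases fail, so the formula is unsatisfiable.

Unsatisfiable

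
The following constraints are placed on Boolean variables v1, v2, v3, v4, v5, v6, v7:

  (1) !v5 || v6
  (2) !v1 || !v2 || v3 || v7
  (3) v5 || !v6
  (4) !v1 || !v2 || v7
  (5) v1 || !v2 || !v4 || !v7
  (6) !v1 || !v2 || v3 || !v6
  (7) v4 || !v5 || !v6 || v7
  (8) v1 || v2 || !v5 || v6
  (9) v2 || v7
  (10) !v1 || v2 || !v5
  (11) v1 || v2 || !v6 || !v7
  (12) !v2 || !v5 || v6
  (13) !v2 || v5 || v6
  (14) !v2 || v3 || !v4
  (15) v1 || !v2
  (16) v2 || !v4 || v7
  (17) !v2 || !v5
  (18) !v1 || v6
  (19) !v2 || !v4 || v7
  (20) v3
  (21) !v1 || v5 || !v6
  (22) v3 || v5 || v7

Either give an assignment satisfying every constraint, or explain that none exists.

v1 = False, v2 = False, v3 = True, v4 = False, v5 = False, v6 = False, v7 = True

Unit clause (v3) forces v3 = True.
Try v1 = True:
  (!v1 || v6) forces v6 = True.
  (v5 || !v6) forces v5 = True.
  (!v1 || v2 || !v5) forces v2 = True.
  clause (!v2 || !v5) is falsified — backtrack.
So v1 = False.
  then (v1 || !v2) forces v2 = False.
  then (v2 || v7) forces v7 = True.
  then (v1 || v2 || !v6 || !v7) forces v6 = False.
  then (!v5 || v6) forces v5 = False.
Set v4 = False.
All clauses satisfied.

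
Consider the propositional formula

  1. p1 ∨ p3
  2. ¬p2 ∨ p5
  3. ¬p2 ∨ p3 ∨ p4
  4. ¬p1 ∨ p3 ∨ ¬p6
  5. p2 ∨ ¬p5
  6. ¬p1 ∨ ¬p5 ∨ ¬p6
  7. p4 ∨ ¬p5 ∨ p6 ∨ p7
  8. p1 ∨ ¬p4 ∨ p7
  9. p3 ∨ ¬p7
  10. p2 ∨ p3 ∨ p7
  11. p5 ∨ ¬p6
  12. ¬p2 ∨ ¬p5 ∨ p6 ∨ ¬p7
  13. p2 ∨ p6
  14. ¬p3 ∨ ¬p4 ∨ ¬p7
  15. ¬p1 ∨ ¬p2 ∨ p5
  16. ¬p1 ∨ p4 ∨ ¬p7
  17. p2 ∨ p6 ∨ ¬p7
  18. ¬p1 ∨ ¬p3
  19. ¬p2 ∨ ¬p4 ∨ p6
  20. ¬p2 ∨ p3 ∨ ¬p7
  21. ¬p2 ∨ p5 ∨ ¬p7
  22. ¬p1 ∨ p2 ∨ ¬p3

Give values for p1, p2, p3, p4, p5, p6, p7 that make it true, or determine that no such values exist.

Set p1 = False.
  then (p1 ∨ p3) forces p3 = True.
Try p2 = False:
  (p2 ∨ ¬p5) forces p5 = False.
  (p5 ∨ ¬p6) forces p6 = False.
  clause (p2 ∨ p6) is falsified — backtrack.
So p2 = True.
  then (¬p2 ∨ p5) forces p5 = True.
Set p4 = False.
Set p6 = True.
Set p7 = False.
All clauses satisfied.

p1 = False, p2 = True, p3 = True, p4 = False, p5 = True, p6 = True, p7 = False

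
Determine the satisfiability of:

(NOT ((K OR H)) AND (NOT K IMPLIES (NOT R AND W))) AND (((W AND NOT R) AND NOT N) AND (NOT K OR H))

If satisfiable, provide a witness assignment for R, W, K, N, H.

R: False; W: True; K: False; N: False; H: False

  NOT ((K OR H)) AND (NOT K IMPLIES (NOT R AND W)) = True
    NOT ((K OR H)) = True
      K OR H = False
    NOT K IMPLIES (NOT R AND W) = True
      NOT K = True
      NOT R AND W = True
        NOT R = True
  ((W AND NOT R) AND NOT N) AND (NOT K OR H) = True
    (W AND NOT R) AND NOT N = True
      W AND NOT R = True
        NOT R = True
      NOT N = True
    NOT K OR H = True
      NOT K = True
Both conjuncts True, so the formula holds.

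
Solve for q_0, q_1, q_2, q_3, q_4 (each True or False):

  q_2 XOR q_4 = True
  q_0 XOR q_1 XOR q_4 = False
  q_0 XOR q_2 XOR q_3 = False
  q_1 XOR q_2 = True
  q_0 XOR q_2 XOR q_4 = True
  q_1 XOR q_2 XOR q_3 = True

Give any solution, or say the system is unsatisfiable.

q_0 = False; q_1 = True; q_2 = False; q_3 = False; q_4 = True

q_2 XOR q_4 = F XOR T = True ✓
q_0 XOR q_1 XOR q_4 = F XOR T XOR T = False ✓
q_0 XOR q_2 XOR q_3 = F XOR F XOR F = False ✓
q_1 XOR q_2 = T XOR F = True ✓
q_0 XOR q_2 XOR q_4 = F XOR F XOR T = True ✓
q_1 XOR q_2 XOR q_3 = T XOR F XOR F = True ✓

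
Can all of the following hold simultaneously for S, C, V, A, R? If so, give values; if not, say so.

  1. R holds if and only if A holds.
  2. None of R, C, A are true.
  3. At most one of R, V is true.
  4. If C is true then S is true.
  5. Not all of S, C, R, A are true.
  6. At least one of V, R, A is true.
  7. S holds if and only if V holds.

S=T, C=F, V=T, A=F, R=F

  (1) R=F, A=F — same ✓
  (2) {R, C, A}: 0 true — none ✓
  (3) {R, V}: 1 true — at most one ✓
  (4) C=F ⇒ S: vacuous ✓
  (5) {S, C, R, A}: 1/4 true — not all ✓
  (6) {V, R, A}: 1 true — at least one ✓
  (7) S=T, V=T — same ✓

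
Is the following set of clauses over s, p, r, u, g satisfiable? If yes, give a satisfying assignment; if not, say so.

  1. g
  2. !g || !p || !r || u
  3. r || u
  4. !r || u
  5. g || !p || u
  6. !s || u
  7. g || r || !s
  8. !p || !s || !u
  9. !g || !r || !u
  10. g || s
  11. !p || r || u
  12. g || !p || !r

Unit clause (g) forces g = True.
Set s = False.
Set p = False.
Set r = False.
  then (r || u) forces u = True.
All clauses satisfied.

s: False; p: False; r: False; u: True; g: True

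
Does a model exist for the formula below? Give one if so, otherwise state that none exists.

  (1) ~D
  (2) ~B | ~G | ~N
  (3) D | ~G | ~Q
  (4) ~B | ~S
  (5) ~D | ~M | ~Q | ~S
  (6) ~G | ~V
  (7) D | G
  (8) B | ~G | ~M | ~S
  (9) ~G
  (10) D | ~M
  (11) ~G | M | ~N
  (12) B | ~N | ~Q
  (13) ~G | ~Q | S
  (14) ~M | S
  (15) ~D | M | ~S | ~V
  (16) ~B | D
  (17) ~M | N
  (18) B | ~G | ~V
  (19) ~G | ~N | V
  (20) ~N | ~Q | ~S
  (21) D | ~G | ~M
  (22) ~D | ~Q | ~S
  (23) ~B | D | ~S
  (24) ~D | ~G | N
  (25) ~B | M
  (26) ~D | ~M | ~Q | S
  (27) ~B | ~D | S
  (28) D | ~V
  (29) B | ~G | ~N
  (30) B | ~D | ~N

Unsatisfiable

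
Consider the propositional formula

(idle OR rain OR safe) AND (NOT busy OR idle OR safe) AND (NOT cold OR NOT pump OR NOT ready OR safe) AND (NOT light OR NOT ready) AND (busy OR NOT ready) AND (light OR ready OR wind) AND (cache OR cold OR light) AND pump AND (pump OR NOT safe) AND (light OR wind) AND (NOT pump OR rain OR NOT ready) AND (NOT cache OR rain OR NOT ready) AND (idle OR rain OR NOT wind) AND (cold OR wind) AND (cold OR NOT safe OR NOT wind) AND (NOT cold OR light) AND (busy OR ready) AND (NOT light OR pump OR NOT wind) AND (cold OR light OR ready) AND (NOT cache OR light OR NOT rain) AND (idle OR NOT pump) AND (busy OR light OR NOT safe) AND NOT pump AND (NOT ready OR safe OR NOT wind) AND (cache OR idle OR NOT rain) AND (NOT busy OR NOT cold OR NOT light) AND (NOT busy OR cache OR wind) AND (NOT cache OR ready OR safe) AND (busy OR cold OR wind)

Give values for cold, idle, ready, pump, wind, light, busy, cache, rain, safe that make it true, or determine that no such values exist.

Case pump = True:
  Clause (NOT pump) is falsified — contradiction.
Case pump = False:
  Clause (pump) is falsified — contradiction.
Both cases fail, so the formula is unsatisfiable.

Unsatisfiable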